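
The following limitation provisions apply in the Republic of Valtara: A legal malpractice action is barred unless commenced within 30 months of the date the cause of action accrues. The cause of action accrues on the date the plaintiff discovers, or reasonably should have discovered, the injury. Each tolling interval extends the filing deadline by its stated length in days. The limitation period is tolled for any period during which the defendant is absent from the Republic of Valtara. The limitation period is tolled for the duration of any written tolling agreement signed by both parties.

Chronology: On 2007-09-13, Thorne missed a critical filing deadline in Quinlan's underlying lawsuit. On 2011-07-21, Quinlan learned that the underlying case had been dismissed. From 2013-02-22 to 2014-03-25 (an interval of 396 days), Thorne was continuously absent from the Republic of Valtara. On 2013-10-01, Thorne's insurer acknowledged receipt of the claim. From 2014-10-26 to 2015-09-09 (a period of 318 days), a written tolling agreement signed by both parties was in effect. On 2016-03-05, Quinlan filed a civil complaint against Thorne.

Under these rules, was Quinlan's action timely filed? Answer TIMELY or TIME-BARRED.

Under the discovery rule, the claim accrued on 2011-07-21, when Quinlan discovered the injury — not on the 2007-09-13 date of the underlying act.
Adding the 30 months base period to 2011-07-21 gives a deadline of 2014-01-21, before any tolling.
The defendant's absence from the jurisdiction from 2013-02-22 to 2014-03-25 tolled the period for 396 days, extending the deadline to 2015-02-21.
The period was tolled for 318 days by the written tolling agreement (2014-10-26 to 2015-09-09), pushing the deadline to 2016-01-05.
The other events in the timeline have no effect on the limitation period under the stated rules.
Filing on 2016-03-05 missed the 2016-01-05 deadline — the action is time-barred.

TIME-BARRED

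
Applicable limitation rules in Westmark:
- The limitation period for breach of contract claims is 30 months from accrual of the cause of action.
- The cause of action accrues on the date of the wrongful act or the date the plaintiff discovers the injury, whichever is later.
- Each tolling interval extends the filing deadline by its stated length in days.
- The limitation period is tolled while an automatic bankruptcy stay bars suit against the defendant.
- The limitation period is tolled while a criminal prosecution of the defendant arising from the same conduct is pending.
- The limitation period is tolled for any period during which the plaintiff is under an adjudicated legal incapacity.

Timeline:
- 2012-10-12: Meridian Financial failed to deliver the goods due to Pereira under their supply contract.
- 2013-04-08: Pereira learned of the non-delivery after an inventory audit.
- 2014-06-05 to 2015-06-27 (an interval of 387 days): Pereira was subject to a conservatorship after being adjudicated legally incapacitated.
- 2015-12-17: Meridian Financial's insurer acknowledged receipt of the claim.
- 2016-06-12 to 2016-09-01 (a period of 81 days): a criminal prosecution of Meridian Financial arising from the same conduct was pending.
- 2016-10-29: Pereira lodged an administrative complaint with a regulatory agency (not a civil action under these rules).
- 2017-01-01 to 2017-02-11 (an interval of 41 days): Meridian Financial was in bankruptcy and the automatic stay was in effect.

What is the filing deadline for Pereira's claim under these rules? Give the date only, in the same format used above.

The claim accrued on 2013-04-08 — the later of the 2012-10-12 act and the 2013-04-08 discovery.
The untolled deadline — 30 months after 2013-04-08 — is 2015-10-08.
The period was tolled for 387 days by the plaintiff's legal incapacity (2014-06-05 to 2015-06-27), pushing the deadline to 2016-10-29.
Because the pending criminal prosecution ran from 2016-06-12 to 2016-09-01, the deadline is extended by 81 days to 2017-01-18.
Because the automatic bankruptcy stay ran from 2017-01-01 to 2017-02-11, the deadline is extended by 41 days to 2017-02-28.
None of the other events listed affects the running of the period under the stated rules.

2017-02-28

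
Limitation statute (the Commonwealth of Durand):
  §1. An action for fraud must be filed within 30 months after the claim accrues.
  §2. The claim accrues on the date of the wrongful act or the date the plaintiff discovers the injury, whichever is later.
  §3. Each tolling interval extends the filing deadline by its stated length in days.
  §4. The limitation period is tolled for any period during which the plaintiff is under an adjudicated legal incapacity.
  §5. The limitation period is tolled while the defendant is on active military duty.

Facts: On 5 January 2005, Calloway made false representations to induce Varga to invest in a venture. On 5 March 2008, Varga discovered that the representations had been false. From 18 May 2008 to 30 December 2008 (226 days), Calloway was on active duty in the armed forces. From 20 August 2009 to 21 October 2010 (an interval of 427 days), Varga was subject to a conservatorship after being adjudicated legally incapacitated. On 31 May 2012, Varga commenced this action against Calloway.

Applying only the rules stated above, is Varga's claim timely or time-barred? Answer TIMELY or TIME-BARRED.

Taking the later of the act (5 January 2005) and discovery (5 March 2008), the claim accrued on 5 March 2008.
The untolled deadline — 30 months after 5 March 2008 — is 5 September 2010.
The period was tolled for 226 days by the defendant's active military service (18 May 2008 to 30 December 2008), pushing the deadline to 19 April 2011.
The period was tolled for 427 days by the plaintiff's legal incapacity (20 August 2009 to 21 October 2010), pushing the deadline to 19 June 2012.
The 31 May 2012 filing precedes the 19 June 2012 deadline; the claim is timely.

TIMELY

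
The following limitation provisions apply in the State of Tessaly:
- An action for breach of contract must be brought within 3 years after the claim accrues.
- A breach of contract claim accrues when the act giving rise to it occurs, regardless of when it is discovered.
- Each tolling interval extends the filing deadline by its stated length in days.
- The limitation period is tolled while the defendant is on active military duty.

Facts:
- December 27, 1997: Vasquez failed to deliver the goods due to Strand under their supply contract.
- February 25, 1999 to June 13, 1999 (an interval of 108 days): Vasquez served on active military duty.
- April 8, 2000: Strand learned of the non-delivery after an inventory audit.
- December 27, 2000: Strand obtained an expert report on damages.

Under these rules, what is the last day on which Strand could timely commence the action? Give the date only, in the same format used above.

Because the rule ties accrual to occurrence, the claim accrued on December 27, 1997, not on the April 8, 2000 discovery date.
Adding the 3 years base period to December 27, 1997 gives a deadline of December 27, 2000, before any tolling.
Because the defendant's active military service ran from February 25, 1999 to June 13, 1999, the deadline is extended by 108 days to April 14, 2001.
The other events in the timeline have no effect on the limitation period under the stated rules.

April 14, 2001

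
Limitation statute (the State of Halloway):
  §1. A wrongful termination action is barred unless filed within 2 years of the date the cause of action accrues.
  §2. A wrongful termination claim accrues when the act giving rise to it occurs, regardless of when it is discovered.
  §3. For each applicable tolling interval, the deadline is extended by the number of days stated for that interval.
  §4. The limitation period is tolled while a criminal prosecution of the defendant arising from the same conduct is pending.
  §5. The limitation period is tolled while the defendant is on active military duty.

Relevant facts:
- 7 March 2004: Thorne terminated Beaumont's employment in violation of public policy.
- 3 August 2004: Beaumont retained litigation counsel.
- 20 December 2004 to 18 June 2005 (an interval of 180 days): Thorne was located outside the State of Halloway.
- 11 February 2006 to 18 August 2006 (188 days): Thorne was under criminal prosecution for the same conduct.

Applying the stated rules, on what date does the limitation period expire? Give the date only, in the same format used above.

The claim accrued on 7 March 2004, when the wrongful act occurred.
Adding the 2 years base period to 7 March 2004 gives a deadline of 7 March 2006, before any tolling.
The pending criminal prosecution from 11 February 2006 to 18 August 2006 tolled the period for 188 days, extending the deadline to 11 September 2006.
Although the defendant's absence ran from 20 December 2004 to 18 June 2005, the stated rules do not make that a tolling event, so it is disregarded.
Nothing else in the chronology tolls or restarts the period.

11 September 2006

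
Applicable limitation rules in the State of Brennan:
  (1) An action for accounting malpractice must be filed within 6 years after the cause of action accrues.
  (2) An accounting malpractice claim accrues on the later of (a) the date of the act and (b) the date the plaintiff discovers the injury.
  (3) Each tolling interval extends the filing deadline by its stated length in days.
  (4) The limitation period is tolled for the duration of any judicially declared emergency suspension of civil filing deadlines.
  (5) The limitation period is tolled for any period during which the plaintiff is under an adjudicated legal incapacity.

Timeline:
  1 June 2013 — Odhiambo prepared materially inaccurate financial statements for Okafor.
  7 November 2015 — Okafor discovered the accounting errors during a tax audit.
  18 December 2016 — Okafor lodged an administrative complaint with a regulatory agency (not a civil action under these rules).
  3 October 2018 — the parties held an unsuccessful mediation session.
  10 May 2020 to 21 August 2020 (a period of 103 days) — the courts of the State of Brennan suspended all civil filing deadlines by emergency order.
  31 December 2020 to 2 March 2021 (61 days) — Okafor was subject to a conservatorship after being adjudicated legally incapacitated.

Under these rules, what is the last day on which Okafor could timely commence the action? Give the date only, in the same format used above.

20 April 2022

Taking the later of the act (1 June 2013) and discovery (7 November 2015), the claim accrued on 7 November 2015.
6 years from 7 November 2015 is 7 November 2021.
Because the emergency suspension of filing deadlines ran from 10 May 2020 to 21 August 2020, the deadline is extended by 103 days to 18 February 2022.
Because the plaintiff's legal incapacity ran from 31 December 2020 to 2 March 2021, the deadline is extended by 61 days to 20 April 2022.
The other events in the timeline have no effect on the limitation period under the stated rules.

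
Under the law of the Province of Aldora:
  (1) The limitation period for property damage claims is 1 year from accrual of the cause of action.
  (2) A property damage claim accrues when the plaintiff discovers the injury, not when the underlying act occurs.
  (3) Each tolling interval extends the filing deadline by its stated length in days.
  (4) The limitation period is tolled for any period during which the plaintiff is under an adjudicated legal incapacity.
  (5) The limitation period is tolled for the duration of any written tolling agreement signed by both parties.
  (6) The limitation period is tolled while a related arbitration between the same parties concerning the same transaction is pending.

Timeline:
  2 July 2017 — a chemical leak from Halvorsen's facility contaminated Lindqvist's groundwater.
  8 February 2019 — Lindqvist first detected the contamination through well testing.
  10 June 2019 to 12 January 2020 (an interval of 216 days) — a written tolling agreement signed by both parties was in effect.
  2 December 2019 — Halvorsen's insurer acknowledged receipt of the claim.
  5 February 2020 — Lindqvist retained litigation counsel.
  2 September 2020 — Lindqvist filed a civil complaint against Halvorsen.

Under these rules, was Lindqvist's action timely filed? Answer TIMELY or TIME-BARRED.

The claim did not accrue until Lindqvist discovered the injury on 8 February 2019; the 2 July 2017 act date does not start the clock under the stated rule.
Adding the 1 year base period to 8 February 2019 gives a deadline of 8 February 2020, before any tolling.
The period was tolled for 216 days by the written tolling agreement (10 June 2019 to 12 January 2020), pushing the deadline to 11 September 2020.
Nothing else in the chronology tolls or restarts the period.
The 2 September 2020 filing precedes the 11 September 2020 deadline; the claim is timely.

TIMELY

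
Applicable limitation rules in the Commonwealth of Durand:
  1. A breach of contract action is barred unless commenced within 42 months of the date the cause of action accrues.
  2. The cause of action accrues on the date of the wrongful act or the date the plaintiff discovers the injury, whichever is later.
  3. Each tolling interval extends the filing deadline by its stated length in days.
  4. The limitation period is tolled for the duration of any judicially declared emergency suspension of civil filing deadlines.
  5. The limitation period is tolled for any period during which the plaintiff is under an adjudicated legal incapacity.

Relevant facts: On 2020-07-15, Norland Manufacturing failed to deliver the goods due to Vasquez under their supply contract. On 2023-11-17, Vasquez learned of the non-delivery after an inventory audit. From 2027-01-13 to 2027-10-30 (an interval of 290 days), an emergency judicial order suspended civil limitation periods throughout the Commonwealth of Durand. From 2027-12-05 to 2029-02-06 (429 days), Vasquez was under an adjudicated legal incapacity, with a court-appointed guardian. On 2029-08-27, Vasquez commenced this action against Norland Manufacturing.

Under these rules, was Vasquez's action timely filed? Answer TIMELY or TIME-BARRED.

TIME-BARRED

The claim accrued on 2023-11-17 — the later of the 2020-07-15 act and the 2023-11-17 discovery.
42 months from 2023-11-17 is 2027-05-17.
The period was tolled for 290 days by the emergency suspension of filing deadlines (2027-01-13 to 2027-10-30), pushing the deadline to 2028-03-02.
Because the plaintiff's legal incapacity ran from 2027-12-05 to 2029-02-06, the deadline is extended by 429 days to 2029-05-05.
Filing on 2029-08-27 missed the 2029-05-05 deadline — the action is time-barred.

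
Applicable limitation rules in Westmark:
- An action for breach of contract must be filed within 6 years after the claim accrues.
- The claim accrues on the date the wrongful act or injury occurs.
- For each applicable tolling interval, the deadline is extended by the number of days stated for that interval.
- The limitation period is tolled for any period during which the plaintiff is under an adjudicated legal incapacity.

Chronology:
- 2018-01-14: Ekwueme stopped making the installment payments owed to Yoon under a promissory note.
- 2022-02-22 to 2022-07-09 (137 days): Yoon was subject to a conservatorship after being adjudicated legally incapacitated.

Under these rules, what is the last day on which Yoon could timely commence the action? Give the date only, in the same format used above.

The claim accrued on 2018-01-14, the date of the act.
The untolled deadline — 6 years after 2018-01-14 — is 2024-01-14.
The period was tolled for 137 days by the plaintiff's legal incapacity (2022-02-22 to 2022-07-09), pushing the deadline to 2024-05-30.

2024-05-30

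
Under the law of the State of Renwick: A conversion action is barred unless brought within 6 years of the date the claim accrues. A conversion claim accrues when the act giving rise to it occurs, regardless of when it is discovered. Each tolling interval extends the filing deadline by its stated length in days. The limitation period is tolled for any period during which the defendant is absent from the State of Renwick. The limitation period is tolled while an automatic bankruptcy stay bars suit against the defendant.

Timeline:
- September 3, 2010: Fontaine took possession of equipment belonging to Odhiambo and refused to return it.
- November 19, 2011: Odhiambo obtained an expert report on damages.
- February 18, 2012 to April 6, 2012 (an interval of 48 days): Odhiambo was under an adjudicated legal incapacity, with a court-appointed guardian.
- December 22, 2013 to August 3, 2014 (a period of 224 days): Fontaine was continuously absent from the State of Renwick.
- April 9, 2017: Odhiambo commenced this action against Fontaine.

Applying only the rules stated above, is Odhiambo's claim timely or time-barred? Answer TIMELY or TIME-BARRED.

TIMELY

The limitation period began to run on September 3, 2010.
Adding the 6 years base period to September 3, 2010 gives a deadline of September 3, 2016, before any tolling.
The period was tolled for 224 days by the defendant's absence from the jurisdiction (December 22, 2013 to August 3, 2014), pushing the deadline to April 15, 2017.
Although the plaintiff's incapacity ran from February 18, 2012 to April 6, 2012, the stated rules do not make that a tolling event, so it is disregarded.
Nothing else in the chronology tolls or restarts the period.
Filing on April 9, 2017 beat the April 15, 2017 deadline — the action is timely.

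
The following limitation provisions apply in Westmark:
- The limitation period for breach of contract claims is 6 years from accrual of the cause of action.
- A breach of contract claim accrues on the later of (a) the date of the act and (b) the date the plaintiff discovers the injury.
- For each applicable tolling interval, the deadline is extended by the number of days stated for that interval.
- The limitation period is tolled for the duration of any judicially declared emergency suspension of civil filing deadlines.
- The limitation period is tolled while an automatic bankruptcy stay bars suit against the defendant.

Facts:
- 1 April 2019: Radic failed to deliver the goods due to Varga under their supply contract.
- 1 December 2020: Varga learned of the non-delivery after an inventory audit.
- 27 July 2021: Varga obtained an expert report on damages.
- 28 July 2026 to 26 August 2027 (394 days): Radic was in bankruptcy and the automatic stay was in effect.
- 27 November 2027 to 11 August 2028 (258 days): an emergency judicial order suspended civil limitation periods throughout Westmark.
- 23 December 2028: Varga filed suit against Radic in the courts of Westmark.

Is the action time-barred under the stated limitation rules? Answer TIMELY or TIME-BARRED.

Taking the later of the act (1 April 2019) and discovery (1 December 2020), the claim accrued on 1 December 2020.
Adding the 6 years base period to 1 December 2020 gives a deadline of 1 December 2026, before any tolling.
Because the automatic bankruptcy stay ran from 28 July 2026 to 26 August 2027, the deadline is extended by 394 days to 30 December 2027.
Because the emergency suspension of filing deadlines ran from 27 November 2027 to 11 August 2028, the deadline is extended by 258 days to 13 September 2028.
Nothing else in the chronology tolls or restarts the period.
Filing on 23 December 2028 missed the 13 September 2028 deadline — the action is time-barred.

TIME-BARRED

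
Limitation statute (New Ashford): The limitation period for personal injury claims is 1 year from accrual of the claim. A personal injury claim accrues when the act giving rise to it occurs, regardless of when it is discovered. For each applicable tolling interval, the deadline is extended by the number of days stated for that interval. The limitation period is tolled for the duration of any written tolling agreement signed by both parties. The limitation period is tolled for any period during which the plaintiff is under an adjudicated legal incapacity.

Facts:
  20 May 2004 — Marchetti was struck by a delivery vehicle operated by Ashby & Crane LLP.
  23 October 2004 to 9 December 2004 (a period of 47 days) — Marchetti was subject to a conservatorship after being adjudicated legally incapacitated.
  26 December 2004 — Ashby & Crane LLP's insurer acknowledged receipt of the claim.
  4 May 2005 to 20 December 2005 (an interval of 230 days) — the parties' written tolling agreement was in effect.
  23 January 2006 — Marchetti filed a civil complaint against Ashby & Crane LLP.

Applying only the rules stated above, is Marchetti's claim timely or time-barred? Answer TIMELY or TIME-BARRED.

The claim accrued on 20 May 2004, when the wrongful act occurred.
The untolled deadline — 1 year after 20 May 2004 — is 20 May 2005.
The plaintiff's legal incapacity from 23 October 2004 to 9 December 2004 tolled the period for 47 days, extending the deadline to 6 July 2005.
Because the written tolling agreement ran from 4 May 2005 to 20 December 2005, the deadline is extended by 230 days to 21 February 2006.
The other events in the timeline have no effect on the limitation period under the stated rules.
Filing on 23 January 2006 beat the 21 February 2006 deadline — the action is timely.

TIMELY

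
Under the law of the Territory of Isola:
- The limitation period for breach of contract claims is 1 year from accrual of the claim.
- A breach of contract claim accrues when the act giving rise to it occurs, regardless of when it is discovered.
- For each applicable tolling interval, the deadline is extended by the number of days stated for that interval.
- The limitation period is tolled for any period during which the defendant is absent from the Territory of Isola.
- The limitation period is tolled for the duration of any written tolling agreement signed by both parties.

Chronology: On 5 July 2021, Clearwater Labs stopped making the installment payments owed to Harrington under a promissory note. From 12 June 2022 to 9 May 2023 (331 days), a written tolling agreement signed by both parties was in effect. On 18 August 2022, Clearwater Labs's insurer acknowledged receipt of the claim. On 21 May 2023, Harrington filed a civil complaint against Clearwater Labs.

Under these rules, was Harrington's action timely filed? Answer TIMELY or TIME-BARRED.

TIMELY

The claim accrued on 5 July 2021, when the wrongful act occurred.
1 year from 5 July 2021 is 5 July 2022.
Because the written tolling agreement ran from 12 June 2022 to 9 May 2023, the deadline is extended by 331 days to 1 June 2023.
The other events in the timeline have no effect on the limitation period under the stated rules.
Filing on 21 May 2023 beat the 1 June 2023 deadline — the action is timely.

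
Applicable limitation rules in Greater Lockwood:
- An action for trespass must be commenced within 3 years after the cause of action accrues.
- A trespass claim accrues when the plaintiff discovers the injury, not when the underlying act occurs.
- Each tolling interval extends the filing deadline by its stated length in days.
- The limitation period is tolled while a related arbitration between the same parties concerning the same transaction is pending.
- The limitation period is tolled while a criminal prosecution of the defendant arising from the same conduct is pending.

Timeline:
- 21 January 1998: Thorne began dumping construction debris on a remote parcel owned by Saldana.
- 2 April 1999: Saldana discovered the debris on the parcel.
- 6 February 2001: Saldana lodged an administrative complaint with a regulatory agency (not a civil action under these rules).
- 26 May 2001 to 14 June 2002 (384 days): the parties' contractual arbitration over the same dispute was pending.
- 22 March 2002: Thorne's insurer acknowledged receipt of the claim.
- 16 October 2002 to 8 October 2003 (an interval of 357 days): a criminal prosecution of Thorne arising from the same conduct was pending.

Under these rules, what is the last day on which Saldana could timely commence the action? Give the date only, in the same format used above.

12 April 2004

Accrual is tied to discovery, so the period began on 2 April 1999 rather than on 21 January 1998 when the act occurred.
3 years from 2 April 1999 is 2 April 2002.
The pending related arbitration from 26 May 2001 to 14 June 2002 tolled the period for 384 days, extending the deadline to 21 April 2003.
Because the pending criminal prosecution ran from 16 October 2002 to 8 October 2003, the deadline is extended by 357 days to 12 April 2004.
Nothing else in the chronology tolls or restarts the period.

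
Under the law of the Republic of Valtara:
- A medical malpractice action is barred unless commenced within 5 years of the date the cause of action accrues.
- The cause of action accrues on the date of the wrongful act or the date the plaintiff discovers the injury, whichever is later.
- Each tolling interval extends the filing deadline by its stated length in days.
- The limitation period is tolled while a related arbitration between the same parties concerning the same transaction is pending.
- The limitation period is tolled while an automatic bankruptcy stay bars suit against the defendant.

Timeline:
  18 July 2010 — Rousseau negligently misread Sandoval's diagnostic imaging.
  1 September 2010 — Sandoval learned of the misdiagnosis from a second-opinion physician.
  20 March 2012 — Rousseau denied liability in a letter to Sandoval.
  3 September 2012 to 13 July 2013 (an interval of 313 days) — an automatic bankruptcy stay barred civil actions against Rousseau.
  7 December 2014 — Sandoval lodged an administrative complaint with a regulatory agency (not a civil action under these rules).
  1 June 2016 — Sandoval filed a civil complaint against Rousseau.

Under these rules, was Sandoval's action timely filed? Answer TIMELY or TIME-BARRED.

The claim accrued on 1 September 2010 — the later of the 18 July 2010 act and the 1 September 2010 discovery.
5 years from 1 September 2010 is 1 September 2015.
The period was tolled for 313 days by the automatic bankruptcy stay (3 September 2012 to 13 July 2013), pushing the deadline to 10 July 2016.
The other events in the timeline have no effect on the limitation period under the stated rules.
Filing on 1 June 2016 beat the 10 July 2016 deadline — the action is timely.

TIMELY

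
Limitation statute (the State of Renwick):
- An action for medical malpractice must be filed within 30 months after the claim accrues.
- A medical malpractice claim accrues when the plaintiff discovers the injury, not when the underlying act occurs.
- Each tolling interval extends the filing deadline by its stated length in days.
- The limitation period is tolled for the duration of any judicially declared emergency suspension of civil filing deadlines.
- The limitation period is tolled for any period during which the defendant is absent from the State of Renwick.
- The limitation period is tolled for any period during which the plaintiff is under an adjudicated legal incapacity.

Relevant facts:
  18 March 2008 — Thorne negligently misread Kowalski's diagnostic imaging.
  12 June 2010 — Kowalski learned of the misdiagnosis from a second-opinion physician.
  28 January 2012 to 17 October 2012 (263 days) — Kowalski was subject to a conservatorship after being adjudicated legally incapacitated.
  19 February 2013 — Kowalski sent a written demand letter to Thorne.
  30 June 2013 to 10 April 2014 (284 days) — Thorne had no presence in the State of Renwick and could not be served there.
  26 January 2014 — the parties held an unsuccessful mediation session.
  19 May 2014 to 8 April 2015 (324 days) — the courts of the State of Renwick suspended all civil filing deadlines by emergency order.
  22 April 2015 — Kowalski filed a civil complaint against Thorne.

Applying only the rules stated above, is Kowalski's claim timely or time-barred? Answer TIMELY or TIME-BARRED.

TIMELY

The claim did not accrue until Kowalski discovered the injury on 12 June 2010; the 18 March 2008 act date does not start the clock under the stated rule.
The untolled deadline — 30 months after 12 June 2010 — is 12 December 2012.
Because the plaintiff's legal incapacity ran from 28 January 2012 to 17 October 2012, the deadline is extended by 263 days to 1 September 2013.
The period was tolled for 284 days by the defendant's absence from the jurisdiction (30 June 2013 to 10 April 2014), pushing the deadline to 12 June 2014.
The period was tolled for 324 days by the emergency suspension of filing deadlines (19 May 2014 to 8 April 2015), pushing the deadline to 2 May 2015.
Nothing else in the chronology tolls or restarts the period.
Kowalski filed on 22 April 2015, before the 2 May 2015 deadline, so the action is timely.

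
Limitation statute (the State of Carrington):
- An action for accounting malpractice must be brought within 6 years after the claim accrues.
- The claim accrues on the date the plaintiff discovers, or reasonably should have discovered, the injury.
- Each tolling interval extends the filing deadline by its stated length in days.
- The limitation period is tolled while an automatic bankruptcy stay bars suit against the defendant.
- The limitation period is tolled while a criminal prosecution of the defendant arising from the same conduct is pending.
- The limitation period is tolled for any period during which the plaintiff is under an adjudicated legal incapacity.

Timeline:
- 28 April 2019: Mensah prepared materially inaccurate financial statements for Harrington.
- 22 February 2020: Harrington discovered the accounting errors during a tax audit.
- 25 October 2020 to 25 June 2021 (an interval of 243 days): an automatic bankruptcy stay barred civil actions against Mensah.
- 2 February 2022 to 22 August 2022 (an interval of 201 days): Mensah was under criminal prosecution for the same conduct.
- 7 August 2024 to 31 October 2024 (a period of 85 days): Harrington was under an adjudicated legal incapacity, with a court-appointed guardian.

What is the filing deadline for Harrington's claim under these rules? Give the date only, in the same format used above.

5 August 2027

The claim did not accrue until Harrington discovered the injury on 22 February 2020; the 28 April 2019 act date does not start the clock under the stated rule.
6 years from 22 February 2020 is 22 February 2026.
Because the automatic bankruptcy stay ran from 25 October 2020 to 25 June 2021, the deadline is extended by 243 days to 23 October 2026.
The period was tolled for 201 days by the pending criminal prosecution (2 February 2022 to 22 August 2022), pushing the deadline to 12 May 2027.
Because the plaintiff's legal incapacity ran from 7 August 2024 to 31 October 2024, the deadline is extended by 85 days to 5 August 2027.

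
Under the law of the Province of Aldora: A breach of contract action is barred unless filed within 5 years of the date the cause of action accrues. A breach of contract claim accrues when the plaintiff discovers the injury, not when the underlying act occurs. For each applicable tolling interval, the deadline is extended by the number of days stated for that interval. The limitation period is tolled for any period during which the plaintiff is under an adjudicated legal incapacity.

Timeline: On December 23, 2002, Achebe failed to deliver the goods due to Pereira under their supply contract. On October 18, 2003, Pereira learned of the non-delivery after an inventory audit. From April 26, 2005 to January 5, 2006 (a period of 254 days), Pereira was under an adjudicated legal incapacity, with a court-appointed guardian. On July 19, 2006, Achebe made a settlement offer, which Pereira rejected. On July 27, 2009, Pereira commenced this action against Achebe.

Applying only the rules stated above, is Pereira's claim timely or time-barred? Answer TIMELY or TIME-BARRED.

TIME-BARRED

Under the discovery rule, the claim accrued on October 18, 2003, when Pereira discovered the injury — not on the December 23, 2002 date of the underlying act.
Adding the 5 years base period to October 18, 2003 gives a deadline of October 18, 2008, before any tolling.
Because the plaintiff's legal incapacity ran from April 26, 2005 to January 5, 2006, the deadline is extended by 254 days to June 29, 2009.
None of the other events listed affects the running of the period under the stated rules.
The July 27, 2009 filing falls after the June 29, 2009 deadline; the claim is time-barred.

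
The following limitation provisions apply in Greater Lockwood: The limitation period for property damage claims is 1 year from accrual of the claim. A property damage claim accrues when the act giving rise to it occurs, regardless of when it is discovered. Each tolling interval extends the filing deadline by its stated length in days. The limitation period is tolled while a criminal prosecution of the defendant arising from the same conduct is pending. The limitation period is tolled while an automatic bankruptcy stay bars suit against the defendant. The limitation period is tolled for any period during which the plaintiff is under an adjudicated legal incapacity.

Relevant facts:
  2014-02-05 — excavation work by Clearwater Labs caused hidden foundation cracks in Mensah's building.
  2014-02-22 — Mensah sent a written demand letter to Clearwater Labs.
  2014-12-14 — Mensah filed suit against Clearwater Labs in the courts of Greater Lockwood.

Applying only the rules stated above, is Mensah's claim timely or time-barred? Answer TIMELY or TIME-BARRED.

The limitation period began to run on 2014-02-05.
Adding the 1 year base period to 2014-02-05 gives a deadline of 2015-02-05, before any tolling.
The other events in the timeline have no effect on the limitation period under the stated rules.
Filing on 2014-12-14 beat the 2015-02-05 deadline — the action is timely.

TIMELY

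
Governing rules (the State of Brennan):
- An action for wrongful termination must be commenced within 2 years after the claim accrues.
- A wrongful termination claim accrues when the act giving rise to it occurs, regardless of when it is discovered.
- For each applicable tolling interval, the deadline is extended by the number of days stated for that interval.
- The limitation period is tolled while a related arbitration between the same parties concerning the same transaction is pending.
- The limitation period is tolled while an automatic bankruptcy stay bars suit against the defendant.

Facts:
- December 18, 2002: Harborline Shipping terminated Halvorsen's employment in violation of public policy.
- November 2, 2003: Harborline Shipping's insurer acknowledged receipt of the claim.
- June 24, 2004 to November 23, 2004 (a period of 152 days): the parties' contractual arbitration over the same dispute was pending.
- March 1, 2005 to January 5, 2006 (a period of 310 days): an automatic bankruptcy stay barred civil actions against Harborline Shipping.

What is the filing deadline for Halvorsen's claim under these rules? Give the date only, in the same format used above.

March 25, 2006

The claim accrued on December 18, 2002, when the wrongful act occurred.
2 years from December 18, 2002 is December 18, 2004.
Because the pending related arbitration ran from June 24, 2004 to November 23, 2004, the deadline is extended by 152 days to May 19, 2005.
The automatic bankruptcy stay from March 1, 2005 to January 5, 2006 tolled the period for 310 days, extending the deadline to March 25, 2006.
The other events in the timeline have no effect on the limitation period under the stated rules.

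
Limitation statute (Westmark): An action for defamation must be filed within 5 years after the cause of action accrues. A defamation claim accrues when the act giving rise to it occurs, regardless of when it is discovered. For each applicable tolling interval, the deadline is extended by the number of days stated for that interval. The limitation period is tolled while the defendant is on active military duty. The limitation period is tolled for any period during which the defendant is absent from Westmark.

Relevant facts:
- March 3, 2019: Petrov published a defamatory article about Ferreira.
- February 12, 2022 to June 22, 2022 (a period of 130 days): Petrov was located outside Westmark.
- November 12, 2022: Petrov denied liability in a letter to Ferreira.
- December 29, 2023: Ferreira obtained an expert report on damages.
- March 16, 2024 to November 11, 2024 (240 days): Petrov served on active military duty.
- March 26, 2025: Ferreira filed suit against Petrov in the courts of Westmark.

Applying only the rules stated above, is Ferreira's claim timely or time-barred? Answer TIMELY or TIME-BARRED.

TIME-BARRED

The cause of action accrued on March 3, 2019, the date of the act.
5 years from March 3, 2019 is March 3, 2024.
Because the defendant's absence from the jurisdiction ran from February 12, 2022 to June 22, 2022, the deadline is extended by 130 days to July 11, 2024.
The period was tolled for 240 days by the defendant's active military service (March 16, 2024 to November 11, 2024), pushing the deadline to March 8, 2025.
The other events in the timeline have no effect on the limitation period under the stated rules.
The March 26, 2025 filing falls after the March 8, 2025 deadline; the claim is time-barred.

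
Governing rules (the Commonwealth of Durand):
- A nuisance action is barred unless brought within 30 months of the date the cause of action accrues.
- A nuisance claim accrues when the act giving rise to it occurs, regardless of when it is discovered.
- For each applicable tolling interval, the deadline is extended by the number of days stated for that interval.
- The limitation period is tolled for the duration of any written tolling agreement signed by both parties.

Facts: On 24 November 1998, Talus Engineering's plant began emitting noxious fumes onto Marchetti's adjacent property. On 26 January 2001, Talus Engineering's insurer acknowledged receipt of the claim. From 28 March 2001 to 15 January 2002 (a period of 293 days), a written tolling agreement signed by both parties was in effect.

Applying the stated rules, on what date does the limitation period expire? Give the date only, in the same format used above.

13 March 2002

The limitation period began to run on 24 November 1998.
30 months from 24 November 1998 is 24 May 2001.
The written tolling agreement from 28 March 2001 to 15 January 2002 tolled the period for 293 days, extending the deadline to 13 March 2002.
The other events in the timeline have no effect on the limitation period under the stated rules.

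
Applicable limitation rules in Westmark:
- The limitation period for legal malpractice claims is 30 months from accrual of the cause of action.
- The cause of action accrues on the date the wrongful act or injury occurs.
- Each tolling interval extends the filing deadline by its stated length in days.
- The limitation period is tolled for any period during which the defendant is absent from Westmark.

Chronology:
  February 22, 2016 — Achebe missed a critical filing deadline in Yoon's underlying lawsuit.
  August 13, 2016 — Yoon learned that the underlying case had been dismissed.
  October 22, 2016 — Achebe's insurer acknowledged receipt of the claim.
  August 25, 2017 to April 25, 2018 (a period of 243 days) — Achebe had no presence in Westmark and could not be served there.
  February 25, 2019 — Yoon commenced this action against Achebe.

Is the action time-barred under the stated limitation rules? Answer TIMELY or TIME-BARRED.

The claim accrued on February 22, 2016, when the wrongful act occurred; under the stated occurrence rule the August 13, 2016 discovery does not delay accrual.
30 months from February 22, 2016 is August 22, 2018.
The defendant's absence from the jurisdiction from August 25, 2017 to April 25, 2018 tolled the period for 243 days, extending the deadline to April 22, 2019.
None of the other events listed affects the running of the period under the stated rules.
The February 25, 2019 filing precedes the April 22, 2019 deadline; the claim is timely.

TIMELY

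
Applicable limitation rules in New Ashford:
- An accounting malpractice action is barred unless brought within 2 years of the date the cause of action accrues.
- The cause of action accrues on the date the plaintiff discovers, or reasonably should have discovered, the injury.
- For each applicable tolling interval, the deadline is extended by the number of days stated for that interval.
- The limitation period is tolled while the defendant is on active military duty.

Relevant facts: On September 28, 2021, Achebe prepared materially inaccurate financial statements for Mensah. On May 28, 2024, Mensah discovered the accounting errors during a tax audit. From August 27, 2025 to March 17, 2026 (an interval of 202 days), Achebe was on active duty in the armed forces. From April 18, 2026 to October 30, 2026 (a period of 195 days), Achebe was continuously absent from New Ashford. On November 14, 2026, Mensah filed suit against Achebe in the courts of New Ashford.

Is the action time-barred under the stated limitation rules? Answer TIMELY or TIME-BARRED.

The claim did not accrue until Mensah discovered the injury on May 28, 2024; the September 28, 2021 act date does not start the clock under the stated rule.
2 years from May 28, 2024 is May 28, 2026.
The defendant's active military service from August 27, 2025 to March 17, 2026 tolled the period for 202 days, extending the deadline to December 16, 2026.
Although the defendant's absence ran from April 18, 2026 to October 30, 2026, the stated rules do not make that a tolling event, so it is disregarded.
Filing on November 14, 2026 beat the December 16, 2026 deadline — the action is timely.

TIMELY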